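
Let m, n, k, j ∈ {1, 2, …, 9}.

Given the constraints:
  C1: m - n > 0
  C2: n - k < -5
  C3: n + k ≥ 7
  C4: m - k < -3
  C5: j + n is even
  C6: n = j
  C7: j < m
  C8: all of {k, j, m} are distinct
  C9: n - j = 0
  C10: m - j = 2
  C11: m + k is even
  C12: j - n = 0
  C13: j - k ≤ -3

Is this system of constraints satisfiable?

Satisfiable

The assignment m = 3, n = 1, k = 7, j = 1 works:
  constraint 1 holds since m - n = 2.
  constraint 2 holds since n - k = -6.
  constraint 3 holds since n + k = 8.
The rest check out directly.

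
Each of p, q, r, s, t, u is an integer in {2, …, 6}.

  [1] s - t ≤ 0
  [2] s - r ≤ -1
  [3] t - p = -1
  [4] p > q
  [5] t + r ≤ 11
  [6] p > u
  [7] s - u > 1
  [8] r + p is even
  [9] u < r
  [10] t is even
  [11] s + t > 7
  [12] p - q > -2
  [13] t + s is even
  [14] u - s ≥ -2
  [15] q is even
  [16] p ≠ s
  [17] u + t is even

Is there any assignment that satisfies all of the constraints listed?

Setting (p, q, r, s, t, u) = (5, 4, 5, 4, 4, 2) satisfies everything: constraint 1: s - t = 0; constraint 2: s - r = -1, and the others follow.

Satisfiable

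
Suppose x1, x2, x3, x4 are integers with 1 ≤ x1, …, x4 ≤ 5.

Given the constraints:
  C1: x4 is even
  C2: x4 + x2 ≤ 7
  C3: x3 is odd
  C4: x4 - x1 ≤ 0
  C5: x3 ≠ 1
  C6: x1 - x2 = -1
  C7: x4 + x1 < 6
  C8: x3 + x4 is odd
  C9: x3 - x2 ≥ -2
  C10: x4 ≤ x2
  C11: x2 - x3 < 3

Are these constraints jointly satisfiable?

Satisfiable

Try x1 = 2, x2 = 3, x3 = 3, x4 = 2.
Check constraint 2: x4 + x2 = 5; constraint 4: x4 - x1 = 0. The remaining constraints are straightforward to verify.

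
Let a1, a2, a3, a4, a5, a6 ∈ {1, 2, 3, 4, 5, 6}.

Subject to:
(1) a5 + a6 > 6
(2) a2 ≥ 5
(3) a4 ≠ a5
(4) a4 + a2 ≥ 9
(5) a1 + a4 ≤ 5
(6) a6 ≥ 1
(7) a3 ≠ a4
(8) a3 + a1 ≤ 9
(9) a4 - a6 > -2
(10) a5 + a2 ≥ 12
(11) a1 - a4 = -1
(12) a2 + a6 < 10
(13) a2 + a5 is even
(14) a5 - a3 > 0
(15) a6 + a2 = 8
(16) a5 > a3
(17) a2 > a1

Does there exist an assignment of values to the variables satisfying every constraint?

Satisfiable

One satisfying assignment is a1 = 2, a2 = 6, a3 = 5, a4 = 3, a5 = 6, a6 = 2.
For the less obvious constraints — constraint 1: a5 + a6 = 8; constraint 4: a4 + a2 = 9 — and the others hold by inspection.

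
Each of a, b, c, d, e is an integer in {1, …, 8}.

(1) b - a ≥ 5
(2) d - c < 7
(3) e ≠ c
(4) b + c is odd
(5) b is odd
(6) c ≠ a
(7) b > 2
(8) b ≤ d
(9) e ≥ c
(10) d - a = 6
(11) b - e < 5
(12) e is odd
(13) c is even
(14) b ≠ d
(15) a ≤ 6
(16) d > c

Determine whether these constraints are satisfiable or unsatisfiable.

Take a = 2, b = 7, c = 4, d = 8, e = 5. Then constraint 1: b - a = 5; constraint 2: d - c = 4; constraint 10: d - a = 6, and every other listed constraint is also met.

Satisfiable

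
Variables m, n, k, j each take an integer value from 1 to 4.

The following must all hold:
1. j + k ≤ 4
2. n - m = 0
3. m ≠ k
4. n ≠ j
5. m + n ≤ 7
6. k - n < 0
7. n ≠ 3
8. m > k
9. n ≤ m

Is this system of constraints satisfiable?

Satisfiable

Setting (m, n, k, j) = (2, 2, 1, 1) satisfies everything: constraint 1: j + k = 2; constraint 2: n - m = 0, and the others follow.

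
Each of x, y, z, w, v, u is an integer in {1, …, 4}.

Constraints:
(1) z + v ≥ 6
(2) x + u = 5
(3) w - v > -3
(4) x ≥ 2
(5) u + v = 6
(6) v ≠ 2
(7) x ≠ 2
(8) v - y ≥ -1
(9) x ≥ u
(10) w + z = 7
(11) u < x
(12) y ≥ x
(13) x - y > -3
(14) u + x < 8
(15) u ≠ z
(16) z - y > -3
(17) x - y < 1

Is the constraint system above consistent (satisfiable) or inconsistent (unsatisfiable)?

One satisfying assignment is x = 3, y = 4, z = 4, w = 3, v = 4, u = 2.
For the less obvious constraints — constraint 1: z + v = 8; constraint 2: x + u = 5 — and the others hold by inspection.

Satisfiable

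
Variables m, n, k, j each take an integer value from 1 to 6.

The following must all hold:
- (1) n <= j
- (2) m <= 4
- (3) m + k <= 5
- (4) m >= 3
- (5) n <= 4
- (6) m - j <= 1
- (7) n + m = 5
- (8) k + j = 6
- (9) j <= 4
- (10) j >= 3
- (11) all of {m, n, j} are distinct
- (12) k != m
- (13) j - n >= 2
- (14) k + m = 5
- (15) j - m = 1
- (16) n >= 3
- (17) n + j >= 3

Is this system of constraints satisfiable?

Constraints 2, 4, 5, 9, 10, and 16 confine each of m, n, j to the 2 values {3, 4}.
Constraint 11 requires all 3 of them to be distinct, but only 2 values are available — impossible by the pigeonhole principle.

Unsatisfiable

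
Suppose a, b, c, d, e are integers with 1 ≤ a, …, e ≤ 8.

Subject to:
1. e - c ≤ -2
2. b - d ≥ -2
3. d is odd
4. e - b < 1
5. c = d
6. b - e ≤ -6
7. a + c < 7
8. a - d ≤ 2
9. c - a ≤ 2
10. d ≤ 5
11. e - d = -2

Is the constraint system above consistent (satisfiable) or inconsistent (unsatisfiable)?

Constraints 1, 2, 6, 8, and 9 give d − a ≥ -2, a − c ≥ -2, c − e ≥ 2, e − b ≥ 6, b − d ≥ -2.
Adding all 5 inequalities: the left sides telescope to 0, and the right sides sum to (-2) + (-2) + 2 + 6 + (-2) = 2. So 0 ≥ 2, which is false.

Unsatisfiable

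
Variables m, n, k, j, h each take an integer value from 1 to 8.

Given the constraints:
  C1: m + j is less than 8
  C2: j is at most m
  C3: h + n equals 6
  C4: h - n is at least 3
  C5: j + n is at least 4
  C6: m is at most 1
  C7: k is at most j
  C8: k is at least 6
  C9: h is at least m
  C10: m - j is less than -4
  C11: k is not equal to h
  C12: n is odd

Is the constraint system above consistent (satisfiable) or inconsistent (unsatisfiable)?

From constraints 7 and 8: j ≥ k and k ≥ 6, so j ≥ 6. From constraints 2 and 6: j ≤ m and m ≤ 1, so j ≤ 1. But 1 < 6, so no value of j works.

Unsatisfiable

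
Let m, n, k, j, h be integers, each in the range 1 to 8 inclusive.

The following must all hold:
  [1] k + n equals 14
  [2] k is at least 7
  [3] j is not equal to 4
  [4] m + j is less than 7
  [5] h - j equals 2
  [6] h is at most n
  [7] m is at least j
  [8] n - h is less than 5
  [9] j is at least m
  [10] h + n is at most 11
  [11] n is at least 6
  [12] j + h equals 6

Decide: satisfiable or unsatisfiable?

Setting (m, n, k, j, h) = (2, 6, 8, 2, 4) satisfies everything: constraint 1: k + n = 14; constraint 4: m + j = 4; constraint 5: h - j = 2, and the others follow.

Satisfiable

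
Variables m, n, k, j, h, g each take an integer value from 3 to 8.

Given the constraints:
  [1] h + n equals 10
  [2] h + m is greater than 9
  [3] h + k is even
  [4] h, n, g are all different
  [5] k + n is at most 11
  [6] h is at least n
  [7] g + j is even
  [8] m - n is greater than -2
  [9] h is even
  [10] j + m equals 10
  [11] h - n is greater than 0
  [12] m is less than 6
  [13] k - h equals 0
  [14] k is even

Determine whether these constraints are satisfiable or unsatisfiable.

Setting (m, n, k, j, h, g) = (5, 4, 6, 5, 6, 5) satisfies everything: constraint 1: h + n = 10; constraint 2: h + m = 11, and the others follow.

Satisfiable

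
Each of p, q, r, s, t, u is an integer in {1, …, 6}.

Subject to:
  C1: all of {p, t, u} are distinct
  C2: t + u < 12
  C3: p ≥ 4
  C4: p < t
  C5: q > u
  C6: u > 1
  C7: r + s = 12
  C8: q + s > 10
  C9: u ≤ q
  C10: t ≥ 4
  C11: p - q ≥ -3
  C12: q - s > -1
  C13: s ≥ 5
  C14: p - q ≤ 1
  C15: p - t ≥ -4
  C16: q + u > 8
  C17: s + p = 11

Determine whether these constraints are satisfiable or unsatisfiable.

Satisfiable

One satisfying assignment is p = 5, q = 6, r = 6, s = 6, t = 6, u = 3.
For the less obvious constraints — constraint 2: t + u = 9; constraint 7: r + s = 12 — and the others hold by inspection.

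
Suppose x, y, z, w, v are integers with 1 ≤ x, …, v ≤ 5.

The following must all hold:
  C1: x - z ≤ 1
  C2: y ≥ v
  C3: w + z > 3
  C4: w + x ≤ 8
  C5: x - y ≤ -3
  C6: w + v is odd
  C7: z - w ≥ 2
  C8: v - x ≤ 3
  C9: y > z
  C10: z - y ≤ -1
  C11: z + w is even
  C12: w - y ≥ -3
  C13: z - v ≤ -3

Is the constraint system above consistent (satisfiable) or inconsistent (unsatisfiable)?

Unsatisfiable

Constraints 5, 7, 8, 12, and 13 give x − v ≥ -3, v − z ≥ 3, z − w ≥ 2, w − y ≥ -3, y − x ≥ 3.
Adding all 5 inequalities: the left sides telescope to 0, and the right sides sum to (-3) + 3 + 2 + (-3) + 3 = 2. So 0 ≥ 2, which is false.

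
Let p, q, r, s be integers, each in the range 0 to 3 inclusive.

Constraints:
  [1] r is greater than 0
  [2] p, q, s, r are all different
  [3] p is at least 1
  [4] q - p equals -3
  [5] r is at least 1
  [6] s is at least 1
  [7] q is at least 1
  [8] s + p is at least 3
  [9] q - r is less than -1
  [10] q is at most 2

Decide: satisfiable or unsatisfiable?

Unsatisfiable

Constraints 3, 5, 6, and 7 confine each of p, q, s, r to the 3 values {1, …, 3} (the domain already gives each ≤ 3).
Constraint 2 requires all 4 of them to be distinct, but only 3 values are available — impossible by the pigeonhole principle.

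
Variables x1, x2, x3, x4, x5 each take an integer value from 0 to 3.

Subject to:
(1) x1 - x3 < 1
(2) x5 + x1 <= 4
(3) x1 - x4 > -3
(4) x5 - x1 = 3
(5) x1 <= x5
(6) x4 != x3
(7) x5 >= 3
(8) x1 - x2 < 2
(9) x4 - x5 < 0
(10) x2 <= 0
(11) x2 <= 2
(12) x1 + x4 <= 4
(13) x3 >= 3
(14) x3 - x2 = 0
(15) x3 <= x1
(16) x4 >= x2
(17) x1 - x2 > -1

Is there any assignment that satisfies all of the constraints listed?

Unsatisfiable

From constraint 7: x5 ≥ 3. From constraints 13 and 15: x1 ≥ x3 ≥ 3. Hence x5 + x1 ≥ 6. But constraint 2 requires x5 + x1 ≤ 4, and 4 < 6. Contradiction.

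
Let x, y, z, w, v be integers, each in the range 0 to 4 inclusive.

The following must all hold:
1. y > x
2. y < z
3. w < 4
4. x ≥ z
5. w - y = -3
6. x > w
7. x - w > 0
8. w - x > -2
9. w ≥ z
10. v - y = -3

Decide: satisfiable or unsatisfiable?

Unsatisfiable

Constraints 1, 2, 7, and 9 give z ≤ w, w < x, x < y, y < z. Chaining: z ≤ w < x < y < z, which forces z < z — impossible.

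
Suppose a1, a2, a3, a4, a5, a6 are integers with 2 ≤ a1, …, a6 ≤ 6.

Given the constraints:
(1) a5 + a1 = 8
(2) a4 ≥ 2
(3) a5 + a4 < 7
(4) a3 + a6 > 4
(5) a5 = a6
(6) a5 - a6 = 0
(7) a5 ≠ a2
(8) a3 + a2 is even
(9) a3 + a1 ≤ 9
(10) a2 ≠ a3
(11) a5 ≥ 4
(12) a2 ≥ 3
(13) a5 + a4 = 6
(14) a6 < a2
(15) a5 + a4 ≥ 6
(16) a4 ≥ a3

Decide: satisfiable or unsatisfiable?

Satisfiable

The assignment a1 = 4, a2 = 6, a3 = 2, a4 = 2, a5 = 4, a6 = 4 works:
  constraint 1 holds since a5 + a1 = 8.
  constraint 3 holds since a5 + a4 = 6.
The rest check out directly.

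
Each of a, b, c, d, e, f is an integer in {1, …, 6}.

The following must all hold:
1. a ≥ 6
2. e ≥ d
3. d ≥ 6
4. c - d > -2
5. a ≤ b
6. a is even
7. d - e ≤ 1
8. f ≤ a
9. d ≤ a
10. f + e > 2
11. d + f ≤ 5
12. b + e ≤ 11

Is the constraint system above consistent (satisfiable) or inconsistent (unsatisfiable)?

Unsatisfiable

From constraints 1 and 5: b ≥ a ≥ 6. From constraints 2 and 3: e ≥ d ≥ 6. Hence b + e ≥ 12. But constraint 12 requires b + e ≤ 11, and 11 < 12. Contradiction.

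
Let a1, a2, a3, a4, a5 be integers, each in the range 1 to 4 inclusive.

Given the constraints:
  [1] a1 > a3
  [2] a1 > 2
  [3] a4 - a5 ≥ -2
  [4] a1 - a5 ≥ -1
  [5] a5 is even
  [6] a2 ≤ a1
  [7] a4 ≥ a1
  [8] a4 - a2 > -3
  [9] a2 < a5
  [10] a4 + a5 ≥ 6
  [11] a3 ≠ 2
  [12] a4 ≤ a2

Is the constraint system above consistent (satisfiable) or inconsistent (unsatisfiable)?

Try a1 = 3, a2 = 3, a3 = 1, a4 = 3, a5 = 4.
Check constraint 3: a4 - a5 = -1; constraint 4: a1 - a5 = -1. The remaining constraints are straightforward to verify.

Satisfiable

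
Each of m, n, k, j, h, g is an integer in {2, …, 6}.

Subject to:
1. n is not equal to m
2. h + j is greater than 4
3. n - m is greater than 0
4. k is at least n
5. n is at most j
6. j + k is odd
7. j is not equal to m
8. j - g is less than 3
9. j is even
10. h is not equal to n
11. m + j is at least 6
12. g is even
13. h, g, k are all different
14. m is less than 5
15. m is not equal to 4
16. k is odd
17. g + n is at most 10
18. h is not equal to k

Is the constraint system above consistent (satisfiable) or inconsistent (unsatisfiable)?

Satisfiable

Try m = 3, n = 4, k = 5, j = 4, h = 2, g = 4.
Check constraint 2: h + j = 6; constraint 3: n - m = 1. The remaining constraints are straightforward to verify.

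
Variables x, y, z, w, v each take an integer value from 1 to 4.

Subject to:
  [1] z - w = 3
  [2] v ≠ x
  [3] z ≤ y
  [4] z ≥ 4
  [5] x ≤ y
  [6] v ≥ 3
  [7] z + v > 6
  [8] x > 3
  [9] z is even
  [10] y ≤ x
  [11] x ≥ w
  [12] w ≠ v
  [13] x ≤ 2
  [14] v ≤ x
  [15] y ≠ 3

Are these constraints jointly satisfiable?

Unsatisfiable

From constraints 3 and 4: y ≥ z and z ≥ 4, so y ≥ 4. From constraints 10 and 13: y ≤ x and x ≤ 2, so y ≤ 2. But 2 < 4, so no value of y works.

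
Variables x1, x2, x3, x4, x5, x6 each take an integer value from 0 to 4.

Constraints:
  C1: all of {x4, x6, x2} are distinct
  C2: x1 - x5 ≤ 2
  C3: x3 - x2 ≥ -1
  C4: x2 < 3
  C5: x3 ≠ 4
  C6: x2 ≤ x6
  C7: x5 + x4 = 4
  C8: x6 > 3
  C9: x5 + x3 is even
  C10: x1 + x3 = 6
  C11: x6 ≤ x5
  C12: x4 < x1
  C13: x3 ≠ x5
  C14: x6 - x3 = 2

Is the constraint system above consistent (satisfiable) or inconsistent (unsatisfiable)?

Satisfiable

One satisfying assignment is x1 = 4, x2 = 1, x3 = 2, x4 = 0, x5 = 4, x6 = 4.
For the less obvious constraints — constraint 2: x1 - x5 = 0; constraint 3: x3 - x2 = 1 — and the others hold by inspection.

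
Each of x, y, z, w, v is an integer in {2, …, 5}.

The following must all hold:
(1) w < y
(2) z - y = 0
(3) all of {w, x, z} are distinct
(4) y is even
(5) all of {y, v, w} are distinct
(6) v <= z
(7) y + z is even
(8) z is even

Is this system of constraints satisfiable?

Satisfiable

One satisfying assignment is x = 5, y = 4, z = 4, w = 2, v = 3.
For the less obvious constraints — constraint 2: z - y = 0; constraint 3: values 2, 5, 4 are distinct — and the others hold by inspection.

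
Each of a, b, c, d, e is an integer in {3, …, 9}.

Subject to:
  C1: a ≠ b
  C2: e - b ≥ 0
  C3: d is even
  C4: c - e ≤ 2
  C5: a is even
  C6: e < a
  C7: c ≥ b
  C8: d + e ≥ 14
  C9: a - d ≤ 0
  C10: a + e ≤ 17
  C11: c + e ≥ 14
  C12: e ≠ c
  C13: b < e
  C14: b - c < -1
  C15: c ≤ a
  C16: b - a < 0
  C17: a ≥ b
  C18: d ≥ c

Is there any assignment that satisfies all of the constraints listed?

Setting (a, b, c, d, e) = (8, 6, 8, 8, 7) satisfies everything: constraint 2: e - b = 1; constraint 4: c - e = 1; constraint 8: d + e = 15, and the others follow.

Satisfiable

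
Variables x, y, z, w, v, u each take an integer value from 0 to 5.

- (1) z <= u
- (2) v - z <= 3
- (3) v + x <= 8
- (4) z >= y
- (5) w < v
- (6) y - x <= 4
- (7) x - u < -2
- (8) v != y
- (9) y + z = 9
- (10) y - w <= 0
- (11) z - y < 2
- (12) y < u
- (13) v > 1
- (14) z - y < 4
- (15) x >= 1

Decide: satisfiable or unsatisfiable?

Satisfiable

The assignment x = 1, y = 4, z = 5, w = 4, v = 5, u = 5 works:
  constraint 2 holds since v - z = 0.
  constraint 3 holds since v + x = 6.
  constraint 6 holds since y - x = 3.
The rest check out directly.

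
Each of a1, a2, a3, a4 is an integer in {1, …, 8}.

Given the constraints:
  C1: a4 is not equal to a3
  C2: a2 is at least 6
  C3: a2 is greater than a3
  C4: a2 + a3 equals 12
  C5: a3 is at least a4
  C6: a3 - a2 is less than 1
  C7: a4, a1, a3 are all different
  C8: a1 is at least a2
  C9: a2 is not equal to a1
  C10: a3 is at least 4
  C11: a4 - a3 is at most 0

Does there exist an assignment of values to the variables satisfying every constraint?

Satisfiable

The assignment a1 = 8, a2 = 7, a3 = 5, a4 = 4 works:
  constraint 4 holds since a2 + a3 = 12.
  constraint 6 holds since a3 - a2 = -2.
  constraint 11 holds since a4 - a3 = -1.
The rest check out directly.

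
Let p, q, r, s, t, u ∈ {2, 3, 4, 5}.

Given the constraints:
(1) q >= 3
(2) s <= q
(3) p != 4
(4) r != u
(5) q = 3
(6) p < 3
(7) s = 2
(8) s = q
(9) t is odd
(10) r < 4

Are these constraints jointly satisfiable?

Constraint 7 fixes s = 2 and constraint 5 fixes q = 3, but constraint 8 requires s = q. Since 2 ≠ 3, contradiction.

Unsatisfiable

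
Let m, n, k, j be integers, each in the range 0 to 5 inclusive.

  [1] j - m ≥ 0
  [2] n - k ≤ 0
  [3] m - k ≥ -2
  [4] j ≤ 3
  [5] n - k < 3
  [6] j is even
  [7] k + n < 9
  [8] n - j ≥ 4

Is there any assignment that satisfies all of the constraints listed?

Constraints 1, 2, 3, and 8 give n − j ≥ 4, j − m ≥ 0, m − k ≥ -2, k − n ≥ 0.
Adding all 4 inequalities: the left sides telescope to 0, and the right sides sum to 4 + 0 + (-2) + 0 = 2. So 0 ≥ 2, which is false.

Unsatisfiable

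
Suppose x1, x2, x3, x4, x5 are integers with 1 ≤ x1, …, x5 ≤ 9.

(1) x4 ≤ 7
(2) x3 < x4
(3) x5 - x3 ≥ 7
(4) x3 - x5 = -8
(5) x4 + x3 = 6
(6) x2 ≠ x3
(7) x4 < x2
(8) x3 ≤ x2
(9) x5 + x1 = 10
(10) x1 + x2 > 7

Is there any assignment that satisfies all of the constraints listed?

Take x1 = 1, x2 = 7, x3 = 1, x4 = 5, x5 = 9. Then constraint 3: x5 - x3 = 8; constraint 4: x3 - x5 = -8, and every other listed constraint is also met.

Satisfiable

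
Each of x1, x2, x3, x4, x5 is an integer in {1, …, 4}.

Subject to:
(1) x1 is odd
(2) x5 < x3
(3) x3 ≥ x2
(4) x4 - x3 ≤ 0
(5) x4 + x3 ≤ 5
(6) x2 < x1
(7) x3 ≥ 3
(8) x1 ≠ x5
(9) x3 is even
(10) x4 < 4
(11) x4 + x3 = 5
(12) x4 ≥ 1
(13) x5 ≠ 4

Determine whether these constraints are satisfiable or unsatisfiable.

Satisfiable

Take x1 = 3, x2 = 2, x3 = 4, x4 = 1, x5 = 1. Then constraint 4: x4 - x3 = -3; constraint 5: x4 + x3 = 5; constraint 11: x4 + x3 = 5, and every other listed constraint is also met.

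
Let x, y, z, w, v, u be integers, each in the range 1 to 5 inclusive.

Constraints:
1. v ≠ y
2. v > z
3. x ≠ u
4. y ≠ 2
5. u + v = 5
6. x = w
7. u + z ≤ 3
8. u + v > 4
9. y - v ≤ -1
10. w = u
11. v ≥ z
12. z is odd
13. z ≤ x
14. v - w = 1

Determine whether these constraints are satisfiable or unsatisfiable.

From constraints 6 and 10, x = w = u, so x = u. But constraint 3 says x ≠ u. Contradiction.

Unsatisfiable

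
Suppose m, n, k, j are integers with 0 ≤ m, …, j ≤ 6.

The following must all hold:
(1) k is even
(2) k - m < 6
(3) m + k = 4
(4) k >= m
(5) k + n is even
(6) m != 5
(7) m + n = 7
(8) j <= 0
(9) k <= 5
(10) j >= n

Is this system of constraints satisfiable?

From constraints 4 and 9: m ≤ k ≤ 5. From constraints 8 and 10: n ≤ j ≤ 0. Hence m + n ≤ 5. But constraint 7 requires m + n = 7, and 7 > 5. Contradiction.

Unsatisfiable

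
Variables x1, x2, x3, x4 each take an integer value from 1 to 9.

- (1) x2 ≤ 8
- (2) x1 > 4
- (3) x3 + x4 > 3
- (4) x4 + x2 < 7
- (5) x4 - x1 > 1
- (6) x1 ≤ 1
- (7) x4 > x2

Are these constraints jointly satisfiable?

Unsatisfiable

From constraint 2: x1 ≥ 5. From constraint 6: x1 ≤ 1. But 1 < 5, so no value of x1 works.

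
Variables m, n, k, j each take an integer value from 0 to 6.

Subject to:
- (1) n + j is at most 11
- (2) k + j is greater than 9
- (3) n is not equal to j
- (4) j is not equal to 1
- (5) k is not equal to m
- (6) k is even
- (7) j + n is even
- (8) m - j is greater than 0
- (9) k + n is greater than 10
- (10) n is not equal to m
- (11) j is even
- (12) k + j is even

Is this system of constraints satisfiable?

Try m = 5, n = 6, k = 6, j = 4.
Check constraint 1: n + j = 10; constraint 2: k + j = 10; constraint 8: m - j = 1. The remaining constraints are straightforward to verify.

Satisfiable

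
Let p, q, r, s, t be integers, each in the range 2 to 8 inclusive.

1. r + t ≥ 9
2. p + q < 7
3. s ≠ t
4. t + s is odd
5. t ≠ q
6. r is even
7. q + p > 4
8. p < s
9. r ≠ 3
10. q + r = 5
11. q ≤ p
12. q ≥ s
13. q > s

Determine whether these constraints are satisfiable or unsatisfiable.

Unsatisfiable

Constraints 8, 11, and 13 give p < s, s < q, q ≤ p. Chaining: p < s < q ≤ p, which forces p < p — impossible.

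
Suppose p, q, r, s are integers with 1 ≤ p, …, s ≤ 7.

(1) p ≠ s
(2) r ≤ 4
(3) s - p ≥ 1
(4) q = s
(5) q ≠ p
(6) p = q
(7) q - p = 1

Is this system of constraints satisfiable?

From constraints 4 and 6, p = q = s, so p = s. But constraint 1 says p ≠ s. Contradiction.

Unsatisfiable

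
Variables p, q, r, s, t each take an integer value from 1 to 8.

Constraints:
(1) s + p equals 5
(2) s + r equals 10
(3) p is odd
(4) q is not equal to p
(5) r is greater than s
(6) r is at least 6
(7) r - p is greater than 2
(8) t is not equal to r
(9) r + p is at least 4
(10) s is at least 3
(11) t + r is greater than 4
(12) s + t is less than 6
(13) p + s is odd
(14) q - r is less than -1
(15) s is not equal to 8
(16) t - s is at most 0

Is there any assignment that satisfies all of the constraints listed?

Try p = 1, q = 2, r = 6, s = 4, t = 1.
Check constraint 1: s + p = 5; constraint 2: s + r = 10. The remaining constraints are straightforward to verify.

Satisfiable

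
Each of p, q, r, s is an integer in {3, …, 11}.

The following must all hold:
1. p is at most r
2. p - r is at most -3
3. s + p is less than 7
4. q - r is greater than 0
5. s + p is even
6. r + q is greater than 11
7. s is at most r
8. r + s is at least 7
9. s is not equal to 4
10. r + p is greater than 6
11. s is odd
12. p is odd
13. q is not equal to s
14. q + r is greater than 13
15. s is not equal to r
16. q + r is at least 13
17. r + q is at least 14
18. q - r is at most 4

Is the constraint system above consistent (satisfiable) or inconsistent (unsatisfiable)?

Satisfiable

Setting (p, q, r, s) = (3, 8, 6, 3) satisfies everything: constraint 2: p - r = -3; constraint 3: s + p = 6, and the others follow.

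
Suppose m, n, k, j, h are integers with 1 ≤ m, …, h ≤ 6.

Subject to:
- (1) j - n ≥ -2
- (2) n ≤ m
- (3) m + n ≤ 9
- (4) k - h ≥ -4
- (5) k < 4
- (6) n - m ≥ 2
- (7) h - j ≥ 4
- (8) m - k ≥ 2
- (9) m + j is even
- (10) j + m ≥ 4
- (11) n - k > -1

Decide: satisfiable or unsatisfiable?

Unsatisfiable

Constraints 1, 4, 6, 7, and 8 give k − h ≥ -4, h − j ≥ 4, j − n ≥ -2, n − m ≥ 2, m − k ≥ 2.
Adding all 5 inequalities: the left sides telescope to 0, and the right sides sum to (-4) + 4 + (-2) + 2 + 2 = 2. So 0 ≥ 2, which is false.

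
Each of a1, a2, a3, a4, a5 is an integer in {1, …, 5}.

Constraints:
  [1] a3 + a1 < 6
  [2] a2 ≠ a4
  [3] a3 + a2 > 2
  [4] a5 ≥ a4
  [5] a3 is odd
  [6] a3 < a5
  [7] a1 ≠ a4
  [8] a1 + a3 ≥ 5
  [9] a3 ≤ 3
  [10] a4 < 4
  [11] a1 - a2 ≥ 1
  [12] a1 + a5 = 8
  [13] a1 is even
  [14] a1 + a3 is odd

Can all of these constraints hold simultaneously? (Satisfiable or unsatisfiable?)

Setting (a1, a2, a3, a4, a5) = (4, 2, 1, 3, 4) satisfies everything: constraint 1: a3 + a1 = 5; constraint 3: a3 + a2 = 3, and the others follow.

Satisfiable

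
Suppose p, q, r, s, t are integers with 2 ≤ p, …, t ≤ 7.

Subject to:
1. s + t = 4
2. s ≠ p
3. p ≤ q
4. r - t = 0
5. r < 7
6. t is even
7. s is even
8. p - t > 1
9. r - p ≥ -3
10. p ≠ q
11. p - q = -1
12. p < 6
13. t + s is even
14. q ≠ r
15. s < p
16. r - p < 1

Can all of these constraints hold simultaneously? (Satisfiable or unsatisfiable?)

Setting (p, q, r, s, t) = (4, 5, 2, 2, 2) satisfies everything: constraint 1: s + t = 4; constraint 4: r - t = 0; constraint 8: p - t = 2, and the others follow.

Satisfiable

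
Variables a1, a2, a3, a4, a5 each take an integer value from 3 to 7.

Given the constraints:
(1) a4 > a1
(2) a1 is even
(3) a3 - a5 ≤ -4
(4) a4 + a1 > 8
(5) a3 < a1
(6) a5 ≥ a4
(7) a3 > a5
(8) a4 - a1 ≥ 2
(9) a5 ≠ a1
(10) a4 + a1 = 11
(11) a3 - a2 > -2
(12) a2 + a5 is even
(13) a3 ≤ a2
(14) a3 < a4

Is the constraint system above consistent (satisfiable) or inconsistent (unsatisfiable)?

Constraints 1, 5, 6, and 7 give a1 < a4, a4 ≤ a5, a5 < a3, a3 < a1. Chaining: a1 < a4 ≤ a5 < a3 < a1, which forces a1 < a1 — impossible.

Unsatisfiable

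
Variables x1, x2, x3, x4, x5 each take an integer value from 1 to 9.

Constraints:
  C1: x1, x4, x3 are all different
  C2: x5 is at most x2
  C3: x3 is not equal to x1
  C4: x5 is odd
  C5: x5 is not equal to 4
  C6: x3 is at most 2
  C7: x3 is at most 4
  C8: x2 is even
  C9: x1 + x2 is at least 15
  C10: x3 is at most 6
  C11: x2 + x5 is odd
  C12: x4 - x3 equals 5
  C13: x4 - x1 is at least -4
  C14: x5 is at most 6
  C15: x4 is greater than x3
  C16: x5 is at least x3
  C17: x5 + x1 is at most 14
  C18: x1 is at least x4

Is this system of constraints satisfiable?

One satisfying assignment is x1 = 9, x2 = 6, x3 = 2, x4 = 7, x5 = 3.
For the less obvious constraints — constraint 9: x1 + x2 = 15; constraint 12: x4 - x3 = 5 — and the others hold by inspection.

Satisfiable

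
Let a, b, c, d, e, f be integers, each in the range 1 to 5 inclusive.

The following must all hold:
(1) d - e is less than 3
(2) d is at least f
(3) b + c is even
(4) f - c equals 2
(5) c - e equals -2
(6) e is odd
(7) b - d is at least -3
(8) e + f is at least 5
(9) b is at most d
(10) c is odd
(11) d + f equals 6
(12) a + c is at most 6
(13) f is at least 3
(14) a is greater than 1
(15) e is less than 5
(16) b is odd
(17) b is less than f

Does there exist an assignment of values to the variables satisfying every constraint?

Satisfiable

The assignment a = 4, b = 1, c = 1, d = 3, e = 3, f = 3 works:
  constraint 1 holds since d - e = 0.
  constraint 4 holds since f - c = 2.
  constraint 5 holds since c - e = -2.
The rest check out directly.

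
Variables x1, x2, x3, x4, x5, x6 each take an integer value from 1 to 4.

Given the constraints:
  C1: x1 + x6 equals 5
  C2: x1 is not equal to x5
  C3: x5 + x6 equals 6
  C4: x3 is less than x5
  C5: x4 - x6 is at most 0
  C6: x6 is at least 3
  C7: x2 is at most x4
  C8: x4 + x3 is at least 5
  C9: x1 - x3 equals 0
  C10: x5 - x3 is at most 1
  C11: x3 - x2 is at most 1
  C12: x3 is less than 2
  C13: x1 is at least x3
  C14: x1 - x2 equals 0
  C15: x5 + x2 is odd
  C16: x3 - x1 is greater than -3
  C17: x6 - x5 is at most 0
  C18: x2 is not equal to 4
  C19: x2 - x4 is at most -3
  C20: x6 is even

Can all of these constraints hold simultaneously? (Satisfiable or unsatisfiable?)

Constraints 5, 10, 11, 17, and 19 give x2 − x3 ≥ -1, x3 − x5 ≥ -1, x5 − x6 ≥ 0, x6 − x4 ≥ 0, x4 − x2 ≥ 3.
Adding all 5 inequalities: the left sides telescope to 0, and the right sides sum to (-1) + (-1) + 0 + 0 + 3 = 1. So 0 ≥ 1, which is false.

Unsatisfiable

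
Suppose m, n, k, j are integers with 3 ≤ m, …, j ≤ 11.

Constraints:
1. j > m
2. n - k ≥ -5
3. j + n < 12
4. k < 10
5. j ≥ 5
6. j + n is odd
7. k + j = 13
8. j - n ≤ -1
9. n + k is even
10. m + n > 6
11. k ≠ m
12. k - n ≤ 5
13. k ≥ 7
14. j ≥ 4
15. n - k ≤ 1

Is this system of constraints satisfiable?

Try m = 3, n = 6, k = 8, j = 5.
Check constraint 2: n - k = -2; constraint 3: j + n = 11; constraint 7: k + j = 13. The remaining constraints are straightforward to verify.

Satisfiable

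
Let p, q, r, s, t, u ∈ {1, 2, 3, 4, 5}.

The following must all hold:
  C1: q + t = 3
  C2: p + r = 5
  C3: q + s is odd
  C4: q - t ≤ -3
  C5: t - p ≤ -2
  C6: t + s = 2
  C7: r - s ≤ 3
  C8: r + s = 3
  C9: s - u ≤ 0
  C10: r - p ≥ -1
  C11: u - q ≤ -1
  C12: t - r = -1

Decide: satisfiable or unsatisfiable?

Constraints 4, 5, 7, 9, 10, and 11 give q − u ≥ 1, u − s ≥ 0, s − r ≥ -3, r − p ≥ -1, p − t ≥ 2, t − q ≥ 3.
Adding all 6 inequalities: the left sides telescope to 0, and the right sides sum to 1 + 0 + (-3) + (-1) + 2 + 3 = 2. So 0 ≥ 2, which is false.

Unsatisfiable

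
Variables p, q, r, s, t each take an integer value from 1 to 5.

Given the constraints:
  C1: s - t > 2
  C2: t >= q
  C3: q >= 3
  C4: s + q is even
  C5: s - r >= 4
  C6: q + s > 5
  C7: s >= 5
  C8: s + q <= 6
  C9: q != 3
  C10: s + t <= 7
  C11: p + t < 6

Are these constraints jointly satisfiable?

Unsatisfiable

From constraint 7: s ≥ 5. From constraint 3: q ≥ 3. Hence s + q ≥ 8. But constraint 8 requires s + q ≤ 6, and 6 < 8. Contradiction.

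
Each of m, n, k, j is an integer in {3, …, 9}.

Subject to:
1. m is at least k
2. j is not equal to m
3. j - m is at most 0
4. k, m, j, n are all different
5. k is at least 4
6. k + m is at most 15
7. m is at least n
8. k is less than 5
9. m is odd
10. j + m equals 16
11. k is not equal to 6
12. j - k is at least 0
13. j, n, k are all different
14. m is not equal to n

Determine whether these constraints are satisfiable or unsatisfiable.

Satisfiable

Take m = 9, n = 3, k = 4, j = 7. Then constraint 3: j - m = -2; constraint 6: k + m = 13; constraint 10: j + m = 16, and every other listed constraint is also met.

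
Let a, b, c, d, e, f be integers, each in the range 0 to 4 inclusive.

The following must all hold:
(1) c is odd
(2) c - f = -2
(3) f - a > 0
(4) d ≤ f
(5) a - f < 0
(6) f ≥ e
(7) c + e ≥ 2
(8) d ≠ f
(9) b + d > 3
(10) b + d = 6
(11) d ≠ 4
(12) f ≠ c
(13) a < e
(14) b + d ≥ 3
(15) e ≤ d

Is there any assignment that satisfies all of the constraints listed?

Satisfiable

One satisfying assignment is a = 1, b = 4, c = 1, d = 2, e = 2, f = 3.
For the less obvious constraints — constraint 2: c - f = -2; constraint 3: f - a = 2 — and the others hold by inspection.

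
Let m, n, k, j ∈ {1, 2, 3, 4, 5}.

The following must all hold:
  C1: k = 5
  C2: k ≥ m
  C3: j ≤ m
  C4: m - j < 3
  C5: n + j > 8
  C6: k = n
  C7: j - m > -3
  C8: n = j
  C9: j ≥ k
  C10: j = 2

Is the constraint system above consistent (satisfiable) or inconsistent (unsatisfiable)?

Unsatisfiable

Constraint 1 fixes k = 5 and constraint 10 fixes j = 2. Constraints 6 and 8 give k = n = j, so k = j. But 5 ≠ 2 — contradiction.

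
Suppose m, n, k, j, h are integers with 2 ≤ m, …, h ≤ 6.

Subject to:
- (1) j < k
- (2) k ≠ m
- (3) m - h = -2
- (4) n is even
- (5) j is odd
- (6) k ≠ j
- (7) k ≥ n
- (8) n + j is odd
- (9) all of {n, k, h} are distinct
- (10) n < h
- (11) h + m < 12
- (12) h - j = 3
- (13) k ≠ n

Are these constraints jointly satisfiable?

Take m = 4, n = 4, k = 5, j = 3, h = 6. Then constraint 3: m - h = -2; constraint 11: h + m = 10; constraint 12: h - j = 3, and every other listed constraint is also met.

Satisfiable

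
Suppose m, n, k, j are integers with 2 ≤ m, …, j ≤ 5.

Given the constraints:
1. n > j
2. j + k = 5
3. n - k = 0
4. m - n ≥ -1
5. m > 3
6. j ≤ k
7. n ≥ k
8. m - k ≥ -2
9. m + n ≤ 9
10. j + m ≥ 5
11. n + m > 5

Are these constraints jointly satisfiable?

One satisfying assignment is m = 4, n = 3, k = 3, j = 2.
For the less obvious constraints — constraint 2: j + k = 5; constraint 3: n - k = 0; constraint 4: m - n = 1 — and the others hold by inspection.

Satisfiable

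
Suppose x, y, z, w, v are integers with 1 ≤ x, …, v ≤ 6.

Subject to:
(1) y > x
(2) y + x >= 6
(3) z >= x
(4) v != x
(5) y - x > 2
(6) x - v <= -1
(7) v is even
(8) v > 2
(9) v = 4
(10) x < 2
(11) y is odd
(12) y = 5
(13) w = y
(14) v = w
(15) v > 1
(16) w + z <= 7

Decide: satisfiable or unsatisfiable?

Unsatisfiable

Constraint 9 fixes v = 4 and constraint 12 fixes y = 5. Constraints 13 and 14 give v = w = y, so v = y. But 4 ≠ 5 — contradiction.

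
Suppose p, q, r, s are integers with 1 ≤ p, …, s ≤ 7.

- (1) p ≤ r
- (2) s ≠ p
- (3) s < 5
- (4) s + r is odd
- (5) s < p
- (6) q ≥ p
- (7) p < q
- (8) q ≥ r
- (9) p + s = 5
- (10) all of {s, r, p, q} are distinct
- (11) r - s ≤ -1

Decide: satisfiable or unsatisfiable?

Constraints 1, 5, and 11 give s < p, p ≤ r, r < s. Chaining: s < p ≤ r < s, which forces s < s — impossible.

Unsatisfiable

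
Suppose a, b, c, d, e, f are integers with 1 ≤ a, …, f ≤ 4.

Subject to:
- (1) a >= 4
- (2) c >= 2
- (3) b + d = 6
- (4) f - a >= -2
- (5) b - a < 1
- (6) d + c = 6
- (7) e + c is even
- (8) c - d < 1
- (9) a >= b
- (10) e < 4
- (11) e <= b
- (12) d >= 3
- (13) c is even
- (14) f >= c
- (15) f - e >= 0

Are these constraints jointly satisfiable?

The assignment a = 4, b = 2, c = 2, d = 4, e = 2, f = 2 works:
  constraint 3 holds since b + d = 6.
  constraint 4 holds since f - a = -2.
The rest check out directly.

Satisfiable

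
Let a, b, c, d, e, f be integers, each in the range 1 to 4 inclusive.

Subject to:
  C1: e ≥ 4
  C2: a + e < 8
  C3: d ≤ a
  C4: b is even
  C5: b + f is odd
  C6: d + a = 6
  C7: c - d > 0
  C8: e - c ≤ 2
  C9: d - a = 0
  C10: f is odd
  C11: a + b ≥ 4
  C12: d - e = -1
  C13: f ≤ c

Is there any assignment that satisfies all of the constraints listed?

Satisfiable

Setting (a, b, c, d, e, f) = (3, 2, 4, 3, 4, 3) satisfies everything: constraint 2: a + e = 7; constraint 6: d + a = 6, and the others follow.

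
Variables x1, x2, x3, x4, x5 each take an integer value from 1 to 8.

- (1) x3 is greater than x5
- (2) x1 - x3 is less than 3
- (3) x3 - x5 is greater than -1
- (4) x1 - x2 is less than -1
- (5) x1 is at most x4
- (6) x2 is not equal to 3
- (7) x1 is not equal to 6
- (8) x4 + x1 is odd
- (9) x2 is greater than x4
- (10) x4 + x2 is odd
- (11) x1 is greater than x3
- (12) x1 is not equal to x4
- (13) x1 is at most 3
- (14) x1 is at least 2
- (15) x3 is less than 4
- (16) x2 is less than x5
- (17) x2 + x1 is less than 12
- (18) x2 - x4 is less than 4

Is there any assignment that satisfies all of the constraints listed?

Constraints 1, 5, 9, 11, and 16 give x4 < x2, x2 < x5, x5 < x3, x3 < x1, x1 ≤ x4. Chaining: x4 < x2 < x5 < x3 < x1 ≤ x4, which forces x4 < x4 — impossible.

Unsatisfiable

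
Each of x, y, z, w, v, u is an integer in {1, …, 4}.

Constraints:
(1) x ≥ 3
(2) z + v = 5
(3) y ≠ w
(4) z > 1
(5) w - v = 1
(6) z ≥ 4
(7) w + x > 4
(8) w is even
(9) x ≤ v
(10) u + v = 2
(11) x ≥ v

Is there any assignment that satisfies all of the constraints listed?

From constraint 6: z ≥ 4. From constraints 1 and 9: v ≥ x ≥ 3. Hence z + v ≥ 7. But constraint 2 requires z + v = 5, and 5 < 7. Contradiction.

Unsatisfiable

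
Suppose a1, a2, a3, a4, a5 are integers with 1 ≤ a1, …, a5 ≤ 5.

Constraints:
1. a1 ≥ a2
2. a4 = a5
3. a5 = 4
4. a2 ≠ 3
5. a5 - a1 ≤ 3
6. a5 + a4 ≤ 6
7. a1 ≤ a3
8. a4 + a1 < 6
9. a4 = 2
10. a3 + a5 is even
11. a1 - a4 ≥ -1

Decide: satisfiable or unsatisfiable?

Unsatisfiable

Constraint 9 fixes a4 = 2 and constraint 3 fixes a5 = 4, but constraint 2 requires a4 = a5. Since 2 ≠ 4, contradiction.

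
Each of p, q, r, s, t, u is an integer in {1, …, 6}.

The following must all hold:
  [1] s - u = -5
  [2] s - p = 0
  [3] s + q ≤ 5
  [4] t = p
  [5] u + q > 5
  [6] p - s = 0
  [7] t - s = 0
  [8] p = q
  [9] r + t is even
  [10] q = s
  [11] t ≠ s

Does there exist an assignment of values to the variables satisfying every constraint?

From constraints 4, 8, and 10, t = p = q = s, so t = s. But constraint 11 says t ≠ s. Contradiction.

Unsatisfiable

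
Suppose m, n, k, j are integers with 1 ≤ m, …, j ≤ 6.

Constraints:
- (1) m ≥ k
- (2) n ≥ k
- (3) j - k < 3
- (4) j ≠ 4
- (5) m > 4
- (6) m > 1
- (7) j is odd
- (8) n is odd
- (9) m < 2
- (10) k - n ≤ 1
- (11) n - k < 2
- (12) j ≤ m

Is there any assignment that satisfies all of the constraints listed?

From constraint 5: m ≥ 5. From constraint 9: m ≤ 1. But 1 < 5, so no value of m works.

Unsatisfiable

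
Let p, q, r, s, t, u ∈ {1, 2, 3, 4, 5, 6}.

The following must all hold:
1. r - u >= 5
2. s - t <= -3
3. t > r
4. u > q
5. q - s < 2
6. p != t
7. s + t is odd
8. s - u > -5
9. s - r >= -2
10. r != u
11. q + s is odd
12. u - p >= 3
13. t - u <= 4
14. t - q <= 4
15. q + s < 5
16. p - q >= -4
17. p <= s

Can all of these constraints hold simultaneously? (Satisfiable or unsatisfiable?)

Unsatisfiable

Constraints 1, 2, 9, 12, 14, and 16 give u − p ≥ 3, p − q ≥ -4, q − t ≥ -4, t − s ≥ 3, s − r ≥ -2, r − u ≥ 5.
Adding all 6 inequalities: the left sides telescope to 0, and the right sides sum to 3 + (-4) + (-4) + 3 + (-2) + 5 = 1. So 0 ≥ 1, which is false.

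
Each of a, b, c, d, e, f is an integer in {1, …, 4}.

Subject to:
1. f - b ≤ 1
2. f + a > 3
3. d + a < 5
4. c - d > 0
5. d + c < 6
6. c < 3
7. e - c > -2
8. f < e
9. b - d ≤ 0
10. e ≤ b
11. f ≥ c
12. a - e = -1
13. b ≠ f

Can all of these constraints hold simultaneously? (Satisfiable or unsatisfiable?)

Unsatisfiable

Constraints 4, 8, 9, 10, and 11 give d < c, c ≤ f, f < e, e ≤ b, b ≤ d. Chaining: d < c ≤ f < e ≤ b ≤ d, which forces d < d — impossible.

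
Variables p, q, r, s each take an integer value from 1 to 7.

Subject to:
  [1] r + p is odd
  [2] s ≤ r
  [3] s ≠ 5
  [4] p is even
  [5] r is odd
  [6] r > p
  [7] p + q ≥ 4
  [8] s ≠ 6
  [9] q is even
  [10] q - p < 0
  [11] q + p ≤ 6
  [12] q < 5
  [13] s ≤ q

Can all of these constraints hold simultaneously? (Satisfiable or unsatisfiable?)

Satisfiable

Take p = 4, q = 2, r = 7, s = 2. Then constraint 7: p + q = 6; constraint 10: q - p = -2, and every other listed constraint is also met.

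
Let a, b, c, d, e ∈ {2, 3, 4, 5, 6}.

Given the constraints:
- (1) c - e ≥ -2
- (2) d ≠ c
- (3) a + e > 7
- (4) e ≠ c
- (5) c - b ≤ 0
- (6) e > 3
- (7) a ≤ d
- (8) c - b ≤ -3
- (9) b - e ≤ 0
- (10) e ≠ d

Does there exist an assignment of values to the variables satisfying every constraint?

Constraints 1, 8, and 9 give b − c ≥ 3, c − e ≥ -2, e − b ≥ 0.
Adding all 3 inequalities: the left sides telescope to 0, and the right sides sum to 3 + (-2) + 0 = 1. So 0 ≥ 1, which is false.

Unsatisfiable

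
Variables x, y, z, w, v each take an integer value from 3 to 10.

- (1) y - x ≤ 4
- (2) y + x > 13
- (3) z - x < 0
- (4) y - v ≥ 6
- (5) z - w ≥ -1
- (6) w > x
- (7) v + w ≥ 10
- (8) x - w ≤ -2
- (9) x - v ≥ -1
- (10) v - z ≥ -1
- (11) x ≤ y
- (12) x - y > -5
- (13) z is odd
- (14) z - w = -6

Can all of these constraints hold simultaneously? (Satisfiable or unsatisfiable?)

Unsatisfiable

Constraints 1, 4, 5, 8, and 10 give x − y ≥ -4, y − v ≥ 6, v − z ≥ -1, z − w ≥ -1, w − x ≥ 2.
Adding all 5 inequalities: the left sides telescope to 0, and the right sides sum to (-4) + 6 + (-1) + (-1) + 2 = 2. So 0 ≥ 2, which is false.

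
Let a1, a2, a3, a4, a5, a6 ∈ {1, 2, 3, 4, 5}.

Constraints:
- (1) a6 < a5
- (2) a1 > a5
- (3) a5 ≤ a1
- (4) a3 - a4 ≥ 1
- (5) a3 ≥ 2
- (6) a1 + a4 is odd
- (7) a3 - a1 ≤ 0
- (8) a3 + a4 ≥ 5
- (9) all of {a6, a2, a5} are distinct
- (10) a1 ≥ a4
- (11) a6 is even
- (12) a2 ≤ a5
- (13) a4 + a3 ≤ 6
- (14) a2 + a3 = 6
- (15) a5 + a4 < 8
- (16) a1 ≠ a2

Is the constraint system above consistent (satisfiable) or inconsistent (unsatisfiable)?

Satisfiable

One satisfying assignment is a1 = 5, a2 = 3, a3 = 3, a4 = 2, a5 = 4, a6 = 2.
For the less obvious constraints — constraint 4: a3 - a4 = 1; constraint 7: a3 - a1 = -2; constraint 8: a3 + a4 = 5 — and the others hold by inspection.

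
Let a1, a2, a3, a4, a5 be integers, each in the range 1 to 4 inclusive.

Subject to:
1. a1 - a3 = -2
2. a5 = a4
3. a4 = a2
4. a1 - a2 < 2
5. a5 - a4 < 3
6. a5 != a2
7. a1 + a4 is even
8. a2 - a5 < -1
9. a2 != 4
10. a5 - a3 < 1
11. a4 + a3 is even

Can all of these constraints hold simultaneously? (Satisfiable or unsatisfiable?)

Unsatisfiable

From constraints 2 and 3, a5 = a4 = a2, so a5 = a2. But constraint 6 says a5 ≠ a2. Contradiction.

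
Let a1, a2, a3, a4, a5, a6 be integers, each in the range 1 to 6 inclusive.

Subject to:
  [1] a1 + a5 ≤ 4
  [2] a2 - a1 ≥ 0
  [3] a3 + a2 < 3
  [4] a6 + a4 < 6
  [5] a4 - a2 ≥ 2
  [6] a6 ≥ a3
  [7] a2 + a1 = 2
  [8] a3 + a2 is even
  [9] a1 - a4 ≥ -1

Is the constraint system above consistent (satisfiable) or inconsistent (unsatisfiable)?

Constraints 2, 5, and 9 give a1 − a4 ≥ -1, a4 − a2 ≥ 2, a2 − a1 ≥ 0.
Adding all 3 inequalities: the left sides telescope to 0, and the right sides sum to (-1) + 2 + 0 = 1. So 0 ≥ 1, which is false.

Unsatisfiable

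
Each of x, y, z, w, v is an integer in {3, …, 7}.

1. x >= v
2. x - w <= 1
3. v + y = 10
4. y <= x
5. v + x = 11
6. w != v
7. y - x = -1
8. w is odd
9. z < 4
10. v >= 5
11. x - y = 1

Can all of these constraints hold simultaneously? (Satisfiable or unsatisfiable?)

Satisfiable

The assignment x = 6, y = 5, z = 3, w = 7, v = 5 works:
  constraint 2 holds since x - w = -1.
  constraint 3 holds since v + y = 10.
The rest check out directly.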